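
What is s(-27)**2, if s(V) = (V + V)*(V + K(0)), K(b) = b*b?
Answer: 2125764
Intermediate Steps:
K(b) = b**2
s(V) = 2*V**2 (s(V) = (V + V)*(V + 0**2) = (2*V)*(V + 0) = (2*V)*V = 2*V**2)
s(-27)**2 = (2*(-27)**2)**2 = (2*729)**2 = 1458**2 = 2125764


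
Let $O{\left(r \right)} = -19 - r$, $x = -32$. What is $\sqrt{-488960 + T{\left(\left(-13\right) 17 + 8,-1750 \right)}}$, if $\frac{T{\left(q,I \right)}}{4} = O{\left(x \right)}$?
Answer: $2 i \sqrt{122227} \approx 699.22 i$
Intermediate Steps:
$T{\left(q,I \right)} = 52$ ($T{\left(q,I \right)} = 4 \left(-19 - -32\right) = 4 \left(-19 + 32\right) = 4 \cdot 13 = 52$)
$\sqrt{-488960 + T{\left(\left(-13\right) 17 + 8,-1750 \right)}} = \sqrt{-488960 + 52} = \sqrt{-488908} = 2 i \sqrt{122227}$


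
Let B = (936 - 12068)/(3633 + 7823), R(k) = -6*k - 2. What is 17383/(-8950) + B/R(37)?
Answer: -31080761/16038400 ≈ -1.9379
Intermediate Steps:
R(k) = -2 - 6*k
B = -2783/2864 (B = -11132/11456 = -11132*1/11456 = -2783/2864 ≈ -0.97172)
17383/(-8950) + B/R(37) = 17383/(-8950) - 2783/(2864*(-2 - 6*37)) = 17383*(-1/8950) - 2783/(2864*(-2 - 222)) = -17383/8950 - 2783/2864/(-224) = -17383/8950 - 2783/2864*(-1/224) = -17383/8950 + 2783/641536 = -31080761/16038400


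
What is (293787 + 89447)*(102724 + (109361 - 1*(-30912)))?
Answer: 93124712298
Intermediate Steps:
(293787 + 89447)*(102724 + (109361 - 1*(-30912))) = 383234*(102724 + (109361 + 30912)) = 383234*(102724 + 140273) = 383234*242997 = 93124712298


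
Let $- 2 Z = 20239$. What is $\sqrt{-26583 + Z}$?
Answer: $\frac{i \sqrt{146810}}{2} \approx 191.58 i$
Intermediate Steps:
$Z = - \frac{20239}{2}$ ($Z = \left(- \frac{1}{2}\right) 20239 = - \frac{20239}{2} \approx -10120.0$)
$\sqrt{-26583 + Z} = \sqrt{-26583 - \frac{20239}{2}} = \sqrt{- \frac{73405}{2}} = \frac{i \sqrt{146810}}{2}$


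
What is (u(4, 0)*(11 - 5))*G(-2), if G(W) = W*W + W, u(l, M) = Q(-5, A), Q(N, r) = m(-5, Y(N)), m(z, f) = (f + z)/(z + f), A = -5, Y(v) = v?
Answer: 12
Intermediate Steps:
m(z, f) = 1 (m(z, f) = (f + z)/(f + z) = 1)
Q(N, r) = 1
u(l, M) = 1
G(W) = W + W**2 (G(W) = W**2 + W = W + W**2)
(u(4, 0)*(11 - 5))*G(-2) = (1*(11 - 5))*(-2*(1 - 2)) = (1*6)*(-2*(-1)) = 6*2 = 12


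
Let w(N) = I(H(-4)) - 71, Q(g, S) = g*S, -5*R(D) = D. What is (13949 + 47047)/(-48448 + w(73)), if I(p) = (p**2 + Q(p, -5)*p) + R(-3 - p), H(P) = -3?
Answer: -1564/1245 ≈ -1.2562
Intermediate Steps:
R(D) = -D/5
Q(g, S) = S*g
I(p) = 3/5 - 4*p**2 + p/5 (I(p) = (p**2 + (-5*p)*p) - (-3 - p)/5 = (p**2 - 5*p**2) + (3/5 + p/5) = -4*p**2 + (3/5 + p/5) = 3/5 - 4*p**2 + p/5)
w(N) = -107 (w(N) = (3/5 - 4*(-3)**2 + (1/5)*(-3)) - 71 = (3/5 - 4*9 - 3/5) - 71 = (3/5 - 36 - 3/5) - 71 = -36 - 71 = -107)
(13949 + 47047)/(-48448 + w(73)) = (13949 + 47047)/(-48448 - 107) = 60996/(-48555) = 60996*(-1/48555) = -1564/1245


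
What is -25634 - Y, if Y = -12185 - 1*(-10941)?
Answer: -24390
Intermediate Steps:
Y = -1244 (Y = -12185 + 10941 = -1244)
-25634 - Y = -25634 - 1*(-1244) = -25634 + 1244 = -24390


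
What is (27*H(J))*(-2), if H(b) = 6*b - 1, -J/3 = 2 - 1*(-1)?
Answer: 2970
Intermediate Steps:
J = -9 (J = -3*(2 - 1*(-1)) = -3*(2 + 1) = -3*3 = -9)
H(b) = -1 + 6*b
(27*H(J))*(-2) = (27*(-1 + 6*(-9)))*(-2) = (27*(-1 - 54))*(-2) = (27*(-55))*(-2) = -1485*(-2) = 2970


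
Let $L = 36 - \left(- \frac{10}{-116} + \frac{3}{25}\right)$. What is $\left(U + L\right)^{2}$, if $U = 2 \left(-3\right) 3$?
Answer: $\frac{665691601}{2102500} \approx 316.62$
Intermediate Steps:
$U = -18$ ($U = \left(-6\right) 3 = -18$)
$L = \frac{51901}{1450}$ ($L = 36 - \left(\left(-10\right) \left(- \frac{1}{116}\right) + 3 \cdot \frac{1}{25}\right) = 36 - \left(\frac{5}{58} + \frac{3}{25}\right) = 36 - \frac{299}{1450} = \frac{51901}{1450} \approx 35.794$)
$\left(U + L\right)^{2} = \left(-18 + \frac{51901}{1450}\right)^{2} = \left(\frac{25801}{1450}\right)^{2} = \frac{665691601}{2102500}$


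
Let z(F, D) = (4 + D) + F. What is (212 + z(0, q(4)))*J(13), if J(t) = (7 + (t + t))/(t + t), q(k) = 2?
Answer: 3597/13 ≈ 276.69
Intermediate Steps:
z(F, D) = 4 + D + F
J(t) = (7 + 2*t)/(2*t) (J(t) = (7 + 2*t)/((2*t)) = (7 + 2*t)*(1/(2*t)) = (7 + 2*t)/(2*t))
(212 + z(0, q(4)))*J(13) = (212 + (4 + 2 + 0))*((7/2 + 13)/13) = (212 + 6)*((1/13)*(33/2)) = 218*(33/26) = 3597/13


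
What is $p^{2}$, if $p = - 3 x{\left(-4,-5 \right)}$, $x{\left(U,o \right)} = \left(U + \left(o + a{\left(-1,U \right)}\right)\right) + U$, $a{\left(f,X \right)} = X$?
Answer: $2601$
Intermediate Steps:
$x{\left(U,o \right)} = o + 3 U$ ($x{\left(U,o \right)} = \left(U + \left(o + U\right)\right) + U = \left(U + \left(U + o\right)\right) + U = \left(o + 2 U\right) + U = o + 3 U$)
$p = 51$ ($p = - 3 \left(-5 + 3 \left(-4\right)\right) = - 3 \left(-5 - 12\right) = \left(-3\right) \left(-17\right) = 51$)
$p^{2} = 51^{2} = 2601$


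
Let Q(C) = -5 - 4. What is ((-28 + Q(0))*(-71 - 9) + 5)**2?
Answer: 8791225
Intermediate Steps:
Q(C) = -9
((-28 + Q(0))*(-71 - 9) + 5)**2 = ((-28 - 9)*(-71 - 9) + 5)**2 = (-37*(-80) + 5)**2 = (2960 + 5)**2 = 2965**2 = 8791225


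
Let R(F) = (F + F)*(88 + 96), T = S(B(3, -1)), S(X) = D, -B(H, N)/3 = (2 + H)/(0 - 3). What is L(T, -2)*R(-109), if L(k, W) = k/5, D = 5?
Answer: -40112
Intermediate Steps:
B(H, N) = 2 + H (B(H, N) = -3*(2 + H)/(0 - 3) = -3*(2 + H)/(-3) = -3*(2 + H)*(-1)/3 = -3*(-2/3 - H/3) = 2 + H)
S(X) = 5
T = 5
L(k, W) = k/5 (L(k, W) = k*(1/5) = k/5)
R(F) = 368*F (R(F) = (2*F)*184 = 368*F)
L(T, -2)*R(-109) = ((1/5)*5)*(368*(-109)) = 1*(-40112) = -40112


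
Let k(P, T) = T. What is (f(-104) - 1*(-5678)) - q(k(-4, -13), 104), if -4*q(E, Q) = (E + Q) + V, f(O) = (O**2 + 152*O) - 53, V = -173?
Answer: 1225/2 ≈ 612.50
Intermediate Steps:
f(O) = -53 + O**2 + 152*O
q(E, Q) = 173/4 - E/4 - Q/4 (q(E, Q) = -((E + Q) - 173)/4 = -(-173 + E + Q)/4 = 173/4 - E/4 - Q/4)
(f(-104) - 1*(-5678)) - q(k(-4, -13), 104) = ((-53 + (-104)**2 + 152*(-104)) - 1*(-5678)) - (173/4 - 1/4*(-13) - 1/4*104) = ((-53 + 10816 - 15808) + 5678) - (173/4 + 13/4 - 26) = (-5045 + 5678) - 1*41/2 = 633 - 41/2 = 1225/2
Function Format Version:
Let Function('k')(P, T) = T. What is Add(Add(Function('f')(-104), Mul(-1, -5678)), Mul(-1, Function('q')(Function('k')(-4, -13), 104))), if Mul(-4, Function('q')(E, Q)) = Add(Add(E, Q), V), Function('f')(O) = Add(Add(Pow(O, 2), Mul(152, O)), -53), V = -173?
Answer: Rational(1225, 2) ≈ 612.50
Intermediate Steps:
Function('f')(O) = Add(-53, Pow(O, 2), Mul(152, O))
Function('q')(E, Q) = Add(Rational(173, 4), Mul(Rational(-1, 4), E), Mul(Rational(-1, 4), Q)) (Function('q')(E, Q) = Mul(Rational(-1, 4), Add(Add(E, Q), -173)) = Mul(Rational(-1, 4), Add(-173, E, Q)) = Add(Rational(173, 4), Mul(Rational(-1, 4), E), Mul(Rational(-1, 4), Q)))
Add(Add(Function('f')(-104), Mul(-1, -5678)), Mul(-1, Function('q')(Function('k')(-4, -13), 104))) = Add(Add(Add(-53, Pow(-104, 2), Mul(152, -104)), Mul(-1, -5678)), Mul(-1, Add(Rational(173, 4), Mul(Rational(-1, 4), -13), Mul(Rational(-1, 4), 104)))) = Add(Add(Add(-53, 10816, -15808), 5678), Mul(-1, Add(Rational(173, 4), Rational(13, 4), -26))) = Add(Add(-5045, 5678), Mul(-1, Rational(41, 2))) = Add(633, Rational(-41, 2)) = Rational(1225, 2)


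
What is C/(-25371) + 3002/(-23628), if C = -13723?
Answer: 41347217/99910998 ≈ 0.41384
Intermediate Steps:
C/(-25371) + 3002/(-23628) = -13723/(-25371) + 3002/(-23628) = -13723*(-1/25371) + 3002*(-1/23628) = 13723/25371 - 1501/11814 = 41347217/99910998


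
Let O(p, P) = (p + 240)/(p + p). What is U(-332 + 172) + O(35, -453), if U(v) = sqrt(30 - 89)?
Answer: 55/14 + I*sqrt(59) ≈ 3.9286 + 7.6811*I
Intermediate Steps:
O(p, P) = (240 + p)/(2*p) (O(p, P) = (240 + p)/((2*p)) = (240 + p)*(1/(2*p)) = (240 + p)/(2*p))
U(v) = I*sqrt(59) (U(v) = sqrt(-59) = I*sqrt(59))
U(-332 + 172) + O(35, -453) = I*sqrt(59) + (1/2)*(240 + 35)/35 = I*sqrt(59) + (1/2)*(1/35)*275 = I*sqrt(59) + 55/14 = 55/14 + I*sqrt(59)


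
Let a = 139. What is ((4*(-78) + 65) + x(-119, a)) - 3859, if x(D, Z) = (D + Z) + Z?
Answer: -3947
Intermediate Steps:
x(D, Z) = D + 2*Z
((4*(-78) + 65) + x(-119, a)) - 3859 = ((4*(-78) + 65) + (-119 + 2*139)) - 3859 = ((-312 + 65) + (-119 + 278)) - 3859 = (-247 + 159) - 3859 = -88 - 3859 = -3947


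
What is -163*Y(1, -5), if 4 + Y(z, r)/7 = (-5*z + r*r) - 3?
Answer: -14833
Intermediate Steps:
Y(z, r) = -49 - 35*z + 7*r**2 (Y(z, r) = -28 + 7*((-5*z + r*r) - 3) = -28 + 7*((-5*z + r**2) - 3) = -28 + 7*((r**2 - 5*z) - 3) = -28 + 7*(-3 + r**2 - 5*z) = -28 + (-21 - 35*z + 7*r**2) = -49 - 35*z + 7*r**2)
-163*Y(1, -5) = -163*(-49 - 35*1 + 7*(-5)**2) = -163*(-49 - 35 + 7*25) = -163*(-49 - 35 + 175) = -163*91 = -14833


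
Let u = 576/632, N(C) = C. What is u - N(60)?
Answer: -4668/79 ≈ -59.089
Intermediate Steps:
u = 72/79 (u = 576*(1/632) = 72/79 ≈ 0.91139)
u - N(60) = 72/79 - 1*60 = 72/79 - 60 = -4668/79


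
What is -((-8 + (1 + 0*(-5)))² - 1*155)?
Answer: 106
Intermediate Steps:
-((-8 + (1 + 0*(-5)))² - 1*155) = -((-8 + (1 + 0))² - 155) = -((-8 + 1)² - 155) = -((-7)² - 155) = -(49 - 155) = -1*(-106) = 106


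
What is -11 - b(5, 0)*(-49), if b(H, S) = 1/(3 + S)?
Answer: 16/3 ≈ 5.3333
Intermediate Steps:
-11 - b(5, 0)*(-49) = -11 - 1/(3 + 0)*(-49) = -11 - 1/3*(-49) = -11 + 49/3 = 16/3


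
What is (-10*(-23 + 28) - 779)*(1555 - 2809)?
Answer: 1039566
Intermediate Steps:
(-10*(-23 + 28) - 779)*(1555 - 2809) = (-10*5 - 779)*(-1254) = (-50 - 779)*(-1254) = -829*(-1254) = 1039566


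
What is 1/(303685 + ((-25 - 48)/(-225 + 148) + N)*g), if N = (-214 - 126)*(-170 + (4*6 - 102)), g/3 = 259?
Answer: 11/724031678 ≈ 1.5193e-8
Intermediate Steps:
g = 777 (g = 3*259 = 777)
N = 84320 (N = -340*(-170 + (24 - 102)) = -340*(-170 - 78) = -340*(-248) = 84320)
1/(303685 + ((-25 - 48)/(-225 + 148) + N)*g) = 1/(303685 + ((-25 - 48)/(-225 + 148) + 84320)*777) = 1/(303685 + (-73/(-77) + 84320)*777) = 1/(303685 + (-73*(-1/77) + 84320)*777) = 1/(303685 + (73/77 + 84320)*777) = 1/(303685 + (6492713/77)*777) = 1/(303685 + 720691143/11) = 1/(724031678/11) = 11/724031678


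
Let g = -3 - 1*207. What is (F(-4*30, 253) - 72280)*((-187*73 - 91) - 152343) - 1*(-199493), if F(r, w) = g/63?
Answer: 36016130729/3 ≈ 1.2005e+10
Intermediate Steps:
g = -210 (g = -3 - 207 = -210)
F(r, w) = -10/3 (F(r, w) = -210/63 = -210*1/63 = -10/3)
(F(-4*30, 253) - 72280)*((-187*73 - 91) - 152343) - 1*(-199493) = (-10/3 - 72280)*((-187*73 - 91) - 152343) - 1*(-199493) = -216850*((-13651 - 91) - 152343)/3 + 199493 = -216850*(-13742 - 152343)/3 + 199493 = -216850/3*(-166085) + 199493 = 36015532250/3 + 199493 = 36016130729/3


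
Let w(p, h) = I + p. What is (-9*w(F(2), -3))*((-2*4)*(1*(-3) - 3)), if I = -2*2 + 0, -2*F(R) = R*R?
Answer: 2592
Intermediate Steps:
F(R) = -R**2/2 (F(R) = -R*R/2 = -R**2/2)
I = -4 (I = -4 + 0 = -4)
w(p, h) = -4 + p
(-9*w(F(2), -3))*((-2*4)*(1*(-3) - 3)) = (-9*(-4 - 1/2*2**2))*((-2*4)*(1*(-3) - 3)) = (-9*(-4 - 1/2*4))*(-8*(-3 - 3)) = (-9*(-4 - 2))*(-8*(-6)) = -9*(-6)*48 = 54*48 = 2592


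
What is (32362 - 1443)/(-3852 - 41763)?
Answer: -30919/45615 ≈ -0.67782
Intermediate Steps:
(32362 - 1443)/(-3852 - 41763) = 30919/(-45615) = 30919*(-1/45615) = -30919/45615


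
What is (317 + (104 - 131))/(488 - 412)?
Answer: 145/38 ≈ 3.8158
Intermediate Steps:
(317 + (104 - 131))/(488 - 412) = (317 - 27)/76 = 290*(1/76) = 145/38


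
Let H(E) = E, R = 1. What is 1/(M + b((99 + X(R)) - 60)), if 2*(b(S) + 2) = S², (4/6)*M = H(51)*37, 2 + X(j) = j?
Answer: 2/7101 ≈ 0.00028165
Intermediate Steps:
X(j) = -2 + j
M = 5661/2 (M = 3*(51*37)/2 = (3/2)*1887 = 5661/2 ≈ 2830.5)
b(S) = -2 + S²/2
1/(M + b((99 + X(R)) - 60)) = 1/(5661/2 + (-2 + ((99 + (-2 + 1)) - 60)²/2)) = 1/(5661/2 + (-2 + ((99 - 1) - 60)²/2)) = 1/(5661/2 + (-2 + (98 - 60)²/2)) = 1/(5661/2 + (-2 + (½)*38²)) = 1/(5661/2 + (-2 + (½)*1444)) = 1/(5661/2 + (-2 + 722)) = 1/(5661/2 + 720) = 1/(7101/2) = 2/7101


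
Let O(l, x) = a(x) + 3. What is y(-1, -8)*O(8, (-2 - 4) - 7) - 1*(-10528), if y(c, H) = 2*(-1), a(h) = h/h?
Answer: 10520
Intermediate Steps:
a(h) = 1
y(c, H) = -2
O(l, x) = 4 (O(l, x) = 1 + 3 = 4)
y(-1, -8)*O(8, (-2 - 4) - 7) - 1*(-10528) = -2*4 - 1*(-10528) = -8 + 10528 = 10520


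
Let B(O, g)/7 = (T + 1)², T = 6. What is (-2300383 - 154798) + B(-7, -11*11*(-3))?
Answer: -2454838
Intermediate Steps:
B(O, g) = 343 (B(O, g) = 7*(6 + 1)² = 7*7² = 7*49 = 343)
(-2300383 - 154798) + B(-7, -11*11*(-3)) = (-2300383 - 154798) + 343 = -2455181 + 343 = -2454838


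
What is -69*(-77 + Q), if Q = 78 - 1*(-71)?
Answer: -4968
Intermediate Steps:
Q = 149 (Q = 78 + 71 = 149)
-69*(-77 + Q) = -69*(-77 + 149) = -69*72 = -4968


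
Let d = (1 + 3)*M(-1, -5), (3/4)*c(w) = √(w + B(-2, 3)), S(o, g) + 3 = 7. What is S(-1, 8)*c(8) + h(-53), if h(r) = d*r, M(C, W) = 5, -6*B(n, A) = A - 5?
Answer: -1060 + 80*√3/9 ≈ -1044.6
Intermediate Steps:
B(n, A) = ⅚ - A/6 (B(n, A) = -(A - 5)/6 = -(-5 + A)/6 = ⅚ - A/6)
S(o, g) = 4 (S(o, g) = -3 + 7 = 4)
c(w) = 4*√(⅓ + w)/3 (c(w) = 4*√(w + (⅚ - ⅙*3))/3 = 4*√(w + (⅚ - ½))/3 = 4*√(w + ⅓)/3 = 4*√(⅓ + w)/3)
d = 20 (d = (1 + 3)*5 = 4*5 = 20)
h(r) = 20*r
S(-1, 8)*c(8) + h(-53) = 4*(4*√(3 + 9*8)/9) + 20*(-53) = 4*(4*√(3 + 72)/9) - 1060 = 4*(4*√75/9) - 1060 = 4*(4*(5*√3)/9) - 1060 = 4*(20*√3/9) - 1060 = 80*√3/9 - 1060 = -1060 + 80*√3/9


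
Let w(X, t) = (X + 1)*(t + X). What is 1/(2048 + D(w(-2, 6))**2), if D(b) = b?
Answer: 1/2064 ≈ 0.00048450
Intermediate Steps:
w(X, t) = (1 + X)*(X + t)
1/(2048 + D(w(-2, 6))**2) = 1/(2048 + (-2 + 6 + (-2)**2 - 2*6)**2) = 1/(2048 + (-2 + 6 + 4 - 12)**2) = 1/(2048 + (-4)**2) = 1/(2048 + 16) = 1/2064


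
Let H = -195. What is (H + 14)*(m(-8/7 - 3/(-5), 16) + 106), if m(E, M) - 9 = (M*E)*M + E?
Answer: 155298/35 ≈ 4437.1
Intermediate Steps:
m(E, M) = 9 + E + E*M² (m(E, M) = 9 + ((M*E)*M + E) = 9 + ((E*M)*M + E) = 9 + (E*M² + E) = 9 + (E + E*M²) = 9 + E + E*M²)
(H + 14)*(m(-8/7 - 3/(-5), 16) + 106) = (-195 + 14)*((9 + (-8/7 - 3/(-5)) + (-8/7 - 3/(-5))*16²) + 106) = -181*((9 + (-8*⅐ - 3*(-⅕)) + (-8*⅐ - 3*(-⅕))*256) + 106) = -181*((9 + (-8/7 + ⅗) + (-8/7 + ⅗)*256) + 106) = -181*((9 - 19/35 - 19/35*256) + 106) = -181*((9 - 19/35 - 4864/35) + 106) = -181*(-4568/35 + 106) = -181*(-858/35) = 155298/35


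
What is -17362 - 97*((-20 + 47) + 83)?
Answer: -28032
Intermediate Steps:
-17362 - 97*((-20 + 47) + 83) = -17362 - 97*(27 + 83) = -17362 - 97*110 = -17362 - 10670 = -28032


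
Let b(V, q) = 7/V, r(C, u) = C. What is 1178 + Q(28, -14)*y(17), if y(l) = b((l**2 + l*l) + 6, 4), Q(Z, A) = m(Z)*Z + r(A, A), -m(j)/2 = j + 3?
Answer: 337851/292 ≈ 1157.0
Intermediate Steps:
m(j) = -6 - 2*j (m(j) = -2*(j + 3) = -2*(3 + j) = -6 - 2*j)
Q(Z, A) = A + Z*(-6 - 2*Z) (Q(Z, A) = (-6 - 2*Z)*Z + A = Z*(-6 - 2*Z) + A = A + Z*(-6 - 2*Z))
y(l) = 7/(6 + 2*l**2) (y(l) = 7/((l**2 + l*l) + 6) = 7/((l**2 + l**2) + 6) = 7/(2*l**2 + 6) = 7/(6 + 2*l**2))
1178 + Q(28, -14)*y(17) = 1178 + (-14 - 2*28*(3 + 28))*(7/(2*(3 + 17**2))) = 1178 + (-14 - 2*28*31)*(7/(2*(3 + 289))) = 1178 + (-14 - 1736)*((7/2)/292) = 1178 - 6125/292 = 337851/292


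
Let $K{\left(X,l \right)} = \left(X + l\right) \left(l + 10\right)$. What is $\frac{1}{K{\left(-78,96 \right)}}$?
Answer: $\frac{1}{1908} \approx 0.00052411$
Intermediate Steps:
$K{\left(X,l \right)} = \left(10 + l\right) \left(X + l\right)$ ($K{\left(X,l \right)} = \left(X + l\right) \left(10 + l\right) = \left(10 + l\right) \left(X + l\right)$)
$\frac{1}{K{\left(-78,96 \right)}} = \frac{1}{96^{2} + 10 \left(-78\right) + 10 \cdot 96 - 7488} = \frac{1}{9216 - 780 + 960 - 7488} = \frac{1}{1908}$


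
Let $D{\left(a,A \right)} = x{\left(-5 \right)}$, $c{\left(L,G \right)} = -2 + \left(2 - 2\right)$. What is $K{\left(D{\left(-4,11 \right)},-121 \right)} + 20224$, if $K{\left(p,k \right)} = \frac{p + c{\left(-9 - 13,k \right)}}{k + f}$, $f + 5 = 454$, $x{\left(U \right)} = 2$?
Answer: $20224$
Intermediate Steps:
$f = 449$ ($f = -5 + 454 = 449$)
$c{\left(L,G \right)} = -2$ ($c{\left(L,G \right)} = -2 + \left(2 - 2\right) = -2 + 0 = -2$)
$D{\left(a,A \right)} = 2$
$K{\left(p,k \right)} = \frac{-2 + p}{449 + k}$ ($K{\left(p,k \right)} = \frac{p - 2}{k + 449} = \frac{-2 + p}{449 + k}$)
$K{\left(D{\left(-4,11 \right)},-121 \right)} + 20224 = \frac{-2 + 2}{449 - 121} + 20224 = \frac{1}{328} \cdot 0 + 20224 = 0 + 20224 = 20224$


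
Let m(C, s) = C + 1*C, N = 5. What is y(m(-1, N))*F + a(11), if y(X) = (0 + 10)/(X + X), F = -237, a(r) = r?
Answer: 1207/2 ≈ 603.50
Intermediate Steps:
m(C, s) = 2*C (m(C, s) = C + C = 2*C)
y(X) = 5/X (y(X) = 10/((2*X)) = 10*(1/(2*X)) = 5/X)
y(m(-1, N))*F + a(11) = (5/((2*(-1))))*(-237) + 11 = (5/(-2))*(-237) + 11 = (5*(-½))*(-237) + 11 = -5/2*(-237) + 11 = 1185/2 + 11 = 1207/2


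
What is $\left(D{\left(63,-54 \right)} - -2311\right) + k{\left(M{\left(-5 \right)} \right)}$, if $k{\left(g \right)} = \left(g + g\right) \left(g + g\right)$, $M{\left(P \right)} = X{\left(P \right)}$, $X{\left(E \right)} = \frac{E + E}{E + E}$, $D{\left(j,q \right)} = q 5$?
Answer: $2045$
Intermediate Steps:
$D{\left(j,q \right)} = 5 q$
$X{\left(E \right)} = 1$ ($X{\left(E \right)} = \frac{2 E}{2 E} = 2 E \frac{1}{2 E} = 1$)
$M{\left(P \right)} = 1$
$k{\left(g \right)} = 4 g^{2}$ ($k{\left(g \right)} = 2 g 2 g = 4 g^{2}$)
$\left(D{\left(63,-54 \right)} - -2311\right) + k{\left(M{\left(-5 \right)} \right)} = \left(5 \left(-54\right) - -2311\right) + 4 \cdot 1^{2} = \left(-270 + 2311\right) + 4 \cdot 1 = 2041 + 4 = 2045$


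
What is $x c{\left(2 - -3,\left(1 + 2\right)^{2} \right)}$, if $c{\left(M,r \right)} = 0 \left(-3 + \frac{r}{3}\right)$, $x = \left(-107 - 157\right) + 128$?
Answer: $0$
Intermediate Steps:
$x = -136$ ($x = -264 + 128 = -136$)
$c{\left(M,r \right)} = 0$ ($c{\left(M,r \right)} = 0 \left(-3 + r \frac{1}{3}\right) = 0 \left(-3 + \frac{r}{3}\right) = 0$)
$x c{\left(2 - -3,\left(1 + 2\right)^{2} \right)} = \left(-136\right) 0 = 0$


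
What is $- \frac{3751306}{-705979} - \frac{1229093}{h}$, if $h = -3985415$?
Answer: $\frac{15818225049037}{2813619296285} \approx 5.622$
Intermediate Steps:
$- \frac{3751306}{-705979} - \frac{1229093}{h} = - \frac{3751306}{-705979} - \frac{1229093}{-3985415} = \left(-3751306\right) \left(- \frac{1}{705979}\right) - - \frac{1229093}{3985415} = \frac{3751306}{705979} + \frac{1229093}{3985415} = \frac{15818225049037}{2813619296285}$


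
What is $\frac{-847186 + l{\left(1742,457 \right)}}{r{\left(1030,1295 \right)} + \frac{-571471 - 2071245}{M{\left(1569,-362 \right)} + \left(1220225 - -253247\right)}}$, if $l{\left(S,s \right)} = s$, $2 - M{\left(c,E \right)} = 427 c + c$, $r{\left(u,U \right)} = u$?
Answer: $- \frac{339513773859}{411678772} \approx -824.71$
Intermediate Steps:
$M{\left(c,E \right)} = 2 - 428 c$ ($M{\left(c,E \right)} = 2 - \left(427 c + c\right) = 2 - 428 c$)
$\frac{-847186 + l{\left(1742,457 \right)}}{r{\left(1030,1295 \right)} + \frac{-571471 - 2071245}{M{\left(1569,-362 \right)} + \left(1220225 - -253247\right)}} = \frac{-847186 + 457}{1030 + \frac{-571471 - 2071245}{\left(2 - 671532\right) + \left(1220225 - -253247\right)}} = - \frac{846729}{1030 - \frac{2642716}{\left(2 - 671532\right) + \left(1220225 + 253247\right)}} = - \frac{846729}{1030 - \frac{2642716}{-671530 + 1473472}} = - \frac{846729}{1030 - \frac{2642716}{801942}} = - \frac{846729}{1030 - \frac{1321358}{400971}} = - \frac{846729}{\frac{411678772}{400971}} = \left(-846729\right) \frac{400971}{411678772} = - \frac{339513773859}{411678772}$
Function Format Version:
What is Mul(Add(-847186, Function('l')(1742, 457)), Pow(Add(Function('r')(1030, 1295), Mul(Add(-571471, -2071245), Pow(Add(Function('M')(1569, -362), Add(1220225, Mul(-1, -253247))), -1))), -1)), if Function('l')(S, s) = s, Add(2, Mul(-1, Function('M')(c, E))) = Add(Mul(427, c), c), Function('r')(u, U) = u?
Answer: Rational(-339513773859, 411678772) ≈ -824.71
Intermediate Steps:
Function('M')(c, E) = Add(2, Mul(-428, c)) (Function('M')(c, E) = Add(2, Mul(-1, Add(Mul(427, c), c))) = Add(2, Mul(-1, Mul(428, c))) = Add(2, Mul(-428, c)))
Mul(Add(-847186, Function('l')(1742, 457)), Pow(Add(Function('r')(1030, 1295), Mul(Add(-571471, -2071245), Pow(Add(Function('M')(1569, -362), Add(1220225, Mul(-1, -253247))), -1))), -1)) = Mul(Add(-847186, 457), Pow(Add(1030, Mul(Add(-571471, -2071245), Pow(Add(Add(2, Mul(-428, 1569)), Add(1220225, Mul(-1, -253247))), -1))), -1)) = Mul(-846729, Pow(Add(1030, Mul(-2642716, Pow(Add(Add(2, -671532), Add(1220225, 253247)), -1))), -1)) = Mul(-846729, Pow(Add(1030, Mul(-2642716, Pow(Add(-671530, 1473472), -1))), -1)) = Mul(-846729, Pow(Add(1030, Mul(-2642716, Pow(801942, -1))), -1)) = Mul(-846729, Pow(Add(1030, Mul(-2642716, Rational(1, 801942))), -1)) = Mul(-846729, Pow(Add(1030, Rational(-1321358, 400971)), -1)) = Mul(-846729, Pow(Rational(411678772, 400971), -1)) = Mul(-846729, Rational(400971, 411678772)) = Rational(-339513773859, 411678772)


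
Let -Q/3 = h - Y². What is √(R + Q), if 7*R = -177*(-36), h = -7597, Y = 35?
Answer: 41*√798/7 ≈ 165.46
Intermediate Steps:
Q = 26466 (Q = -3*(-7597 - 1*35²) = -3*(-7597 - 1*1225) = -3*(-7597 - 1225) = -3*(-8822) = 26466)
R = 6372/7 (R = (-177*(-36))/7 = (⅐)*6372 = 6372/7 ≈ 910.29)
√(R + Q) = √(6372/7 + 26466) = √(191634/7) = 41*√798/7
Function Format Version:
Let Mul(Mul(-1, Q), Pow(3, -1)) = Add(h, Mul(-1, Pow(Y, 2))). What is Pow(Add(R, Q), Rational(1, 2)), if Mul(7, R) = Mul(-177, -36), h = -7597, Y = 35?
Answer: Mul(Rational(41, 7), Pow(798, Rational(1, 2))) ≈ 165.46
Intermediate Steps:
Q = 26466 (Q = Mul(-3, Add(-7597, Mul(-1, Pow(35, 2)))) = Mul(-3, Add(-7597, Mul(-1, 1225))) = Mul(-3, Add(-7597, -1225)) = Mul(-3, -8822) = 26466)
R = Rational(6372, 7) (R = Mul(Rational(1, 7), Mul(-177, -36)) = Mul(Rational(1, 7), 6372) = Rational(6372, 7) ≈ 910.29)
Pow(Add(R, Q), Rational(1, 2)) = Pow(Add(Rational(6372, 7), 26466), Rational(1, 2)) = Pow(Rational(191634, 7), Rational(1, 2)) = Mul(Rational(41, 7), Pow(798, Rational(1, 2)))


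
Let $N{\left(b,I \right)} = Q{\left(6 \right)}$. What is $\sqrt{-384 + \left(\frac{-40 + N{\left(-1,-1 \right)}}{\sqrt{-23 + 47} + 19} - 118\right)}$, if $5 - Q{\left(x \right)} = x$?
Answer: $\frac{\sqrt{-9579 - 1004 \sqrt{6}}}{\sqrt{19 + 2 \sqrt{6}}} \approx 22.444 i$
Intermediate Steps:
$Q{\left(x \right)} = 5 - x$
$N{\left(b,I \right)} = -1$ ($N{\left(b,I \right)} = 5 - 6 = -1$)
$\sqrt{-384 + \left(\frac{-40 + N{\left(-1,-1 \right)}}{\sqrt{-23 + 47} + 19} - 118\right)} = \sqrt{-384 - \left(118 - \frac{-40 - 1}{\sqrt{-23 + 47} + 19}\right)} = \sqrt{-384 - \left(118 + \frac{41}{\sqrt{24} + 19}\right)} = \sqrt{-384 - \left(118 + \frac{41}{2 \sqrt{6} + 19}\right)} = \sqrt{-384 - \left(118 + \frac{41}{19 + 2 \sqrt{6}}\right)} = \sqrt{-502 - \frac{41}{19 + 2 \sqrt{6}}}$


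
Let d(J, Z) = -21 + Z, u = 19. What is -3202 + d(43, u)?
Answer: -3204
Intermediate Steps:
-3202 + d(43, u) = -3202 + (-21 + 19) = -3202 - 2 = -3204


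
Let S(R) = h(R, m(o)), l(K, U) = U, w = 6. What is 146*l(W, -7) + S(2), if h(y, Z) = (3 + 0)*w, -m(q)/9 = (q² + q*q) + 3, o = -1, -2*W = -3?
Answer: -1004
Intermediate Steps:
W = 3/2 (W = -½*(-3) = 3/2 ≈ 1.5000)
m(q) = -27 - 18*q² (m(q) = -9*((q² + q*q) + 3) = -9*((q² + q²) + 3) = -9*(2*q² + 3) = -9*(3 + 2*q²) = -27 - 18*q²)
h(y, Z) = 18 (h(y, Z) = (3 + 0)*6 = 3*6 = 18)
S(R) = 18
146*l(W, -7) + S(2) = 146*(-7) + 18 = -1022 + 18 = -1004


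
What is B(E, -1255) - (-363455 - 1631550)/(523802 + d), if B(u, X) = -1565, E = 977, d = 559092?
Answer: -1692734105/1082894 ≈ -1563.2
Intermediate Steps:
B(E, -1255) - (-363455 - 1631550)/(523802 + d) = -1565 - (-363455 - 1631550)/(523802 + 559092) = -1565 - (-1995005)/1082894 = -1565 - 1*(-1995005/1082894) = -1565 + 1995005/1082894 = -1692734105/1082894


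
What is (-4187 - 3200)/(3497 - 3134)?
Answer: -7387/363 ≈ -20.350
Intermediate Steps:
(-4187 - 3200)/(3497 - 3134) = -7387/363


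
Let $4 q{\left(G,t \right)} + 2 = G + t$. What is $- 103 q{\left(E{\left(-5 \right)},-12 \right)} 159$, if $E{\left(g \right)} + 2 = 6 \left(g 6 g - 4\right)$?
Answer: $-3521055$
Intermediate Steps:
$E{\left(g \right)} = -26 + 36 g^{2}$ ($E{\left(g \right)} = -2 + 6 \left(g 6 g - 4\right) = -2 + 6 \left(6 g g - 4\right) = -2 + 6 \left(6 g^{2} - 4\right) = -2 + 6 \left(-4 + 6 g^{2}\right) = -2 + \left(-24 + 36 g^{2}\right) = -26 + 36 g^{2}$)
$q{\left(G,t \right)} = - \frac{1}{2} + \frac{G}{4} + \frac{t}{4}$ ($q{\left(G,t \right)} = - \frac{1}{2} + \frac{G + t}{4} = - \frac{1}{2} + \left(\frac{G}{4} + \frac{t}{4}\right) = - \frac{1}{2} + \frac{G}{4} + \frac{t}{4}$)
$- 103 q{\left(E{\left(-5 \right)},-12 \right)} 159 = - 103 \left(- \frac{1}{2} + \frac{-26 + 36 \left(-5\right)^{2}}{4} + \frac{1}{4} \left(-12\right)\right) 159 = - 103 \left(- \frac{1}{2} + \frac{-26 + 36 \cdot 25}{4} - 3\right) 159 = - 103 \left(- \frac{1}{2} + \frac{-26 + 900}{4} - 3\right) 159 = - 103 \left(- \frac{1}{2} + \frac{1}{4} \cdot 874 - 3\right) 159 = - 103 \left(- \frac{1}{2} + \frac{437}{2} - 3\right) 159 = \left(-103\right) 215 \cdot 159 = \left(-22145\right) 159 = -3521055$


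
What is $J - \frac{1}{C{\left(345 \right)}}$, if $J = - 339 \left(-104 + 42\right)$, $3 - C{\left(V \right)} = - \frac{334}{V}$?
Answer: $\frac{28773297}{1369} \approx 21018.0$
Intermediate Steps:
$C{\left(V \right)} = 3 + \frac{334}{V}$ ($C{\left(V \right)} = 3 - - \frac{334}{V} = 3 + \frac{334}{V}$)
$J = 21018$ ($J = \left(-339\right) \left(-62\right) = 21018$)
$J - \frac{1}{C{\left(345 \right)}} = 21018 - \frac{1}{3 + \frac{334}{345}} = 21018 - \frac{1}{\frac{1369}{345}} = 21018 - \frac{345}{1369} = \frac{28773297}{1369}$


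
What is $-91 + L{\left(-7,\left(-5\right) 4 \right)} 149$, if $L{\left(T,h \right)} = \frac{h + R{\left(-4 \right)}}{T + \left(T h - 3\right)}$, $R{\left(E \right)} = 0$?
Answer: $- \frac{1481}{13} \approx -113.92$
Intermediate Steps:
$L{\left(T,h \right)} = \frac{h}{-3 + T + T h}$ ($L{\left(T,h \right)} = \frac{h + 0}{T + \left(T h - 3\right)} = \frac{h}{T + \left(-3 + T h\right)} = \frac{h}{-3 + T + T h}$)
$-91 + L{\left(-7,\left(-5\right) 4 \right)} 149 = -91 + \frac{\left(-5\right) 4}{-3 - 7 - 7 \left(\left(-5\right) 4\right)} 149 = -91 + - \frac{20}{-3 - 7 - -140} \cdot 149 = -91 + - \frac{20}{-3 - 7 + 140} \cdot 149 = -91 + - \frac{20}{130} \cdot 149 = -91 + \left(-20\right) \frac{1}{130} \cdot 149 = -91 - \frac{298}{13} = - \frac{1481}{13}$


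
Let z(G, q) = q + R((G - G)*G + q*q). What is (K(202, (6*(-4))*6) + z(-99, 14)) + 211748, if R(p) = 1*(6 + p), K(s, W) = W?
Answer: 211820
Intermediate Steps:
R(p) = 6 + p
z(G, q) = 6 + q + q² (z(G, q) = q + (6 + ((G - G)*G + q*q)) = q + (6 + (0*G + q²)) = q + (6 + (0 + q²)) = q + (6 + q²) = 6 + q + q²)
(K(202, (6*(-4))*6) + z(-99, 14)) + 211748 = ((6*(-4))*6 + (6 + 14 + 14²)) + 211748 = (-24*6 + (6 + 14 + 196)) + 211748 = (-144 + 216) + 211748 = 72 + 211748 = 211820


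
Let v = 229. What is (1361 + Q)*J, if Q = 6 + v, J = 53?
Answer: 84588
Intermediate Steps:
Q = 235 (Q = 6 + 229 = 235)
(1361 + Q)*J = (1361 + 235)*53 = 1596*53 = 84588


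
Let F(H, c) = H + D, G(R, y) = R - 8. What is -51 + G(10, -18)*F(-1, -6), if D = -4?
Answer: -61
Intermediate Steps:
G(R, y) = -8 + R
F(H, c) = -4 + H (F(H, c) = H - 4 = -4 + H)
-51 + G(10, -18)*F(-1, -6) = -51 + (-8 + 10)*(-4 - 1) = -51 + 2*(-5) = -51 - 10 = -61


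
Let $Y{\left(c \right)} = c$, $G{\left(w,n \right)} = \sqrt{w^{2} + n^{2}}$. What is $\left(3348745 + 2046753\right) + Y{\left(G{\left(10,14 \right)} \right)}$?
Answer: $5395498 + 2 \sqrt{74} \approx 5.3955 \cdot 10^{6}$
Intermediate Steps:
$G{\left(w,n \right)} = \sqrt{n^{2} + w^{2}}$
$\left(3348745 + 2046753\right) + Y{\left(G{\left(10,14 \right)} \right)} = \left(3348745 + 2046753\right) + \sqrt{14^{2} + 10^{2}} = 5395498 + \sqrt{196 + 100} = 5395498 + \sqrt{296} = 5395498 + 2 \sqrt{74}$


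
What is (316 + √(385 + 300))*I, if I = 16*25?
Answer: 126400 + 400*√685 ≈ 1.3687e+5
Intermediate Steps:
I = 400
(316 + √(385 + 300))*I = (316 + √(385 + 300))*400 = (316 + √685)*400 = 126400 + 400*√685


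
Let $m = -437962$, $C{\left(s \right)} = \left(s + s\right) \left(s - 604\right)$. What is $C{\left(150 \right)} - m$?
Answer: $301762$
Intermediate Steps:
$C{\left(s \right)} = 2 s \left(-604 + s\right)$
$C{\left(150 \right)} - m = 2 \cdot 150 \left(-604 + 150\right) - -437962 = 2 \cdot 150 \left(-454\right) + 437962 = -136200 + 437962 = 301762$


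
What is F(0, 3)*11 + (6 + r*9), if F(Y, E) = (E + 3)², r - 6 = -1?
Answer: 447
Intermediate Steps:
r = 5 (r = 6 - 1 = 5)
F(Y, E) = (3 + E)²
F(0, 3)*11 + (6 + r*9) = (3 + 3)²*11 + (6 + 5*9) = 6²*11 + (6 + 45) = 36*11 + 51 = 396 + 51 = 447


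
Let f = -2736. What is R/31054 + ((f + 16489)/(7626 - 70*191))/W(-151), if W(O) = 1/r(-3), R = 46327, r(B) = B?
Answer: 773679637/89187088 ≈ 8.6748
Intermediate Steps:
W(O) = -1/3 (W(O) = 1/(-3) = -1/3)
R/31054 + ((f + 16489)/(7626 - 70*191))/W(-151) = 46327/31054 + ((-2736 + 16489)/(7626 - 70*191))/(-1/3) = 46327*(1/31054) + (13753/(7626 - 13370))*(-3) = 46327/31054 + (13753/(-5744))*(-3) = 46327/31054 + (13753*(-1/5744))*(-3) = 46327/31054 - 13753/5744*(-3) = 46327/31054 + 41259/5744 = 773679637/89187088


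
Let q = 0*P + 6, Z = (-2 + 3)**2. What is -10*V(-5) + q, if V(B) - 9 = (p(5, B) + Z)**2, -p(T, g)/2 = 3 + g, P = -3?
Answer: -334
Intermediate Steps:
Z = 1 (Z = 1**2 = 1)
p(T, g) = -6 - 2*g (p(T, g) = -2*(3 + g) = -6 - 2*g)
V(B) = 9 + (-5 - 2*B)**2 (V(B) = 9 + ((-6 - 2*B) + 1)**2 = 9 + (-5 - 2*B)**2)
q = 6 (q = 0*(-3) + 6 = 0 + 6 = 6)
-10*V(-5) + q = -10*(9 + (5 + 2*(-5))**2) + 6 = -10*(9 + (5 - 10)**2) + 6 = -10*(9 + (-5)**2) + 6 = -10*(9 + 25) + 6 = -10*34 + 6 = -340 + 6 = -334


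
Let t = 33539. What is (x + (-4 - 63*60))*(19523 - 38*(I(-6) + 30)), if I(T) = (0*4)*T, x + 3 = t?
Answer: 546931016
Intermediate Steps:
x = 33536 (x = -3 + 33539 = 33536)
I(T) = 0 (I(T) = 0*T = 0)
(x + (-4 - 63*60))*(19523 - 38*(I(-6) + 30)) = (33536 + (-4 - 63*60))*(19523 - 38*(0 + 30)) = (33536 + (-4 - 3780))*(19523 - 38*30) = (33536 - 3784)*(19523 - 1140) = 29752*18383 = 546931016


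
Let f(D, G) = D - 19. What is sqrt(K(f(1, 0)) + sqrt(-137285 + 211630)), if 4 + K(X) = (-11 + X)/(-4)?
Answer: sqrt(13 + 4*sqrt(74345))/2 ≈ 16.611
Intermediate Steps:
f(D, G) = -19 + D
K(X) = -5/4 - X/4 (K(X) = -4 + (-11 + X)/(-4) = -4 - (-11 + X)/4 = -4 + (11/4 - X/4) = -5/4 - X/4)
sqrt(K(f(1, 0)) + sqrt(-137285 + 211630)) = sqrt((-5/4 - (-19 + 1)/4) + sqrt(-137285 + 211630)) = sqrt((-5/4 - 1/4*(-18)) + sqrt(74345)) = sqrt((-5/4 + 9/2) + sqrt(74345)) = sqrt(13/4 + sqrt(74345))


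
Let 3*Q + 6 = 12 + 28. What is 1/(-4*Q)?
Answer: -3/136 ≈ -0.022059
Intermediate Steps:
Q = 34/3 (Q = -2 + (12 + 28)/3 = -2 + (1/3)*40 = -2 + 40/3 = 34/3 ≈ 11.333)
1/(-4*Q) = 1/(-4*34/3) = 1/(-136/3) = -3/136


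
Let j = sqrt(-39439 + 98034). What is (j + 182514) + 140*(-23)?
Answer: 179294 + sqrt(58595) ≈ 1.7954e+5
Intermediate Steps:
j = sqrt(58595) ≈ 242.06
(j + 182514) + 140*(-23) = (sqrt(58595) + 182514) + 140*(-23) = (182514 + sqrt(58595)) - 3220 = 179294 + sqrt(58595)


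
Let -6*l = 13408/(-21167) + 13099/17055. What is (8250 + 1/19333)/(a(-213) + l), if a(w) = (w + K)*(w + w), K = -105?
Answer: 345474093658466610/5672809269798081871 ≈ 0.060900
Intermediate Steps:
l = -48593093/2166019110 (l = -(13408/(-21167) + 13099/17055)/6 = -(13408*(-1/21167) + 13099*(1/17055))/6 = -(-13408/21167 + 13099/17055)/6 = -1/6*48593093/361003185 = -48593093/2166019110 ≈ -0.022434)
a(w) = 2*w*(-105 + w) (a(w) = (w - 105)*(w + w) = (-105 + w)*(2*w) = 2*w*(-105 + w))
(8250 + 1/19333)/(a(-213) + l) = (8250 + 1/19333)/(2*(-213)*(-105 - 213) - 48593093/2166019110) = (8250 + 1/19333)/(2*(-213)*(-318) - 48593093/2166019110) = 159497251/(19333*(135468 - 48593093/2166019110)) = 159497251/(19333*(293426228200387/2166019110)) = (159497251/19333)*(2166019110/293426228200387) = 345474093658466610/5672809269798081871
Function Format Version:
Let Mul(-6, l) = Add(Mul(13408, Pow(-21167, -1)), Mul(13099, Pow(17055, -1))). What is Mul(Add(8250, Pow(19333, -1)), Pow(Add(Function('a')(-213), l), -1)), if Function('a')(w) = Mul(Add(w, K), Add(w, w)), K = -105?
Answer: Rational(345474093658466610, 5672809269798081871) ≈ 0.060900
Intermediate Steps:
l = Rational(-48593093, 2166019110) (l = Mul(Rational(-1, 6), Add(Mul(13408, Pow(-21167, -1)), Mul(13099, Pow(17055, -1)))) = Mul(Rational(-1, 6), Add(Mul(13408, Rational(-1, 21167)), Mul(13099, Rational(1, 17055)))) = Mul(Rational(-1, 6), Add(Rational(-13408, 21167), Rational(13099, 17055))) = Mul(Rational(-1, 6), Rational(48593093, 361003185)) = Rational(-48593093, 2166019110) ≈ -0.022434)
Function('a')(w) = Mul(2, w, Add(-105, w)) (Function('a')(w) = Mul(Add(w, -105), Add(w, w)) = Mul(Add(-105, w), Mul(2, w)) = Mul(2, w, Add(-105, w)))
Mul(Add(8250, Pow(19333, -1)), Pow(Add(Function('a')(-213), l), -1)) = Mul(Add(8250, Pow(19333, -1)), Pow(Add(Mul(2, -213, Add(-105, -213)), Rational(-48593093, 2166019110)), -1)) = Mul(Add(8250, Rational(1, 19333)), Pow(Add(Mul(2, -213, -318), Rational(-48593093, 2166019110)), -1)) = Mul(Rational(159497251, 19333), Pow(Add(135468, Rational(-48593093, 2166019110)), -1)) = Mul(Rational(159497251, 19333), Pow(Rational(293426228200387, 2166019110), -1)) = Mul(Rational(159497251, 19333), Rational(2166019110, 293426228200387)) = Rational(345474093658466610, 5672809269798081871)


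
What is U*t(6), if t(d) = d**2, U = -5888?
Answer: -211968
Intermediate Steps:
U*t(6) = -5888*6**2 = -5888*36 = -211968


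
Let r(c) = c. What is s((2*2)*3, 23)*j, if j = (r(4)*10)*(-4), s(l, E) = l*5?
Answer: -9600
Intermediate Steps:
s(l, E) = 5*l
j = -160 (j = (4*10)*(-4) = 40*(-4) = -160)
s((2*2)*3, 23)*j = (5*((2*2)*3))*(-160) = (5*(4*3))*(-160) = (5*12)*(-160) = 60*(-160) = -9600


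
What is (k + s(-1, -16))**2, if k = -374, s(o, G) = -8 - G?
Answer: 133956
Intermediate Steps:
(k + s(-1, -16))**2 = (-374 + (-8 - 1*(-16)))**2 = (-374 + (-8 + 16))**2 = (-374 + 8)**2 = (-366)**2 = 133956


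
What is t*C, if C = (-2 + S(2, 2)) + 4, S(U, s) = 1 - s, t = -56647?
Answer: -56647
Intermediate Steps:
C = 1 (C = (-2 + (1 - 1*2)) + 4 = (-2 + (1 - 2)) + 4 = (-2 - 1) + 4 = -3 + 4 = 1)
t*C = -56647*1 = -56647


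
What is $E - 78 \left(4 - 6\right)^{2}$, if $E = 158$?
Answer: $-154$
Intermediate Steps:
$E - 78 \left(4 - 6\right)^{2} = 158 - 78 \left(4 - 6\right)^{2} = 158 - 78 \left(-2\right)^{2} = 158 - 312 = -154$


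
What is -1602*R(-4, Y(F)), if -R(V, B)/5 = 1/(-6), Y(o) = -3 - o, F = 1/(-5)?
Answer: -1335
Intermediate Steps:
F = -⅕ ≈ -0.20000
R(V, B) = ⅚ (R(V, B) = -5/(-6) = -5*(-⅙) = ⅚)
-1602*R(-4, Y(F)) = -1602*⅚ = -1335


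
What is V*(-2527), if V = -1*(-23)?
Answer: -58121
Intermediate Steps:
V = 23
V*(-2527) = 23*(-2527) = -58121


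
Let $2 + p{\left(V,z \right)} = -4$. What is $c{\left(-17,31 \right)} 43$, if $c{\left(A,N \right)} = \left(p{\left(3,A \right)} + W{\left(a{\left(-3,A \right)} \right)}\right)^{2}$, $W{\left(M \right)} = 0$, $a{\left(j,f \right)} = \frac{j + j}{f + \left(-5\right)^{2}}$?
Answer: $1548$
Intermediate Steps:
$p{\left(V,z \right)} = -6$ ($p{\left(V,z \right)} = -2 - 4 = -6$)
$a{\left(j,f \right)} = \frac{2 j}{25 + f}$ ($a{\left(j,f \right)} = \frac{2 j}{f + 25} = \frac{2 j}{25 + f}$)
$c{\left(A,N \right)} = 36$ ($c{\left(A,N \right)} = \left(-6 + 0\right)^{2} = \left(-6\right)^{2} = 36$)
$c{\left(-17,31 \right)} 43 = 36 \cdot 43 = 1548$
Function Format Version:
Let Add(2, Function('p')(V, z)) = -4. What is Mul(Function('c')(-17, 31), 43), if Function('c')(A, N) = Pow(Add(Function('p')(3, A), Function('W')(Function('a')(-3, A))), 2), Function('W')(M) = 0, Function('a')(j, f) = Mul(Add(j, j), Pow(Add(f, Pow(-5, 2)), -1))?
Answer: 1548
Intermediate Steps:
Function('p')(V, z) = -6 (Function('p')(V, z) = Add(-2, -4) = -6)
Function('a')(j, f) = Mul(2, j, Pow(Add(25, f), -1)) (Function('a')(j, f) = Mul(Mul(2, j), Pow(Add(f, 25), -1)) = Mul(Mul(2, j), Pow(Add(25, f), -1)) = Mul(2, j, Pow(Add(25, f), -1)))
Function('c')(A, N) = 36 (Function('c')(A, N) = Pow(Add(-6, 0), 2) = Pow(-6, 2) = 36)
Mul(Function('c')(-17, 31), 43) = Mul(36, 43) = 1548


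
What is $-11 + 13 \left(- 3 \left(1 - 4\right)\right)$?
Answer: $106$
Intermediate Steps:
$-11 + 13 \left(- 3 \left(1 - 4\right)\right) = -11 + 13 \left(\left(-3\right) \left(-3\right)\right) = -11 + 13 \cdot 9 = -11 + 117 = 106$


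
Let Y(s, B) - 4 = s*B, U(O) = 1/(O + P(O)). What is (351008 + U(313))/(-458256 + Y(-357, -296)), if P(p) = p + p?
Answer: -329596513/331072620 ≈ -0.99554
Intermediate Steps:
P(p) = 2*p
U(O) = 1/(3*O) (U(O) = 1/(O + 2*O) = 1/(3*O))
Y(s, B) = 4 + B*s (Y(s, B) = 4 + s*B = 4 + B*s)
(351008 + U(313))/(-458256 + Y(-357, -296)) = (351008 + (⅓)/313)/(-458256 + (4 - 296*(-357))) = (351008 + (⅓)*(1/313))/(-458256 + (4 + 105672)) = (351008 + 1/939)/(-458256 + 105676) = (329596513/939)/(-352580) = (329596513/939)*(-1/352580) = -329596513/331072620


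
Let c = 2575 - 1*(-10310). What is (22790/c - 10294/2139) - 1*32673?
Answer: -60038995565/1837401 ≈ -32676.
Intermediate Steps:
c = 12885 (c = 2575 + 10310 = 12885)
(22790/c - 10294/2139) - 1*32673 = (22790/12885 - 10294/2139) - 1*32673 = (22790*(1/12885) - 10294*1/2139) - 32673 = (4558/2577 - 10294/2139) - 32673 = -5592692/1837401 - 32673 = -60038995565/1837401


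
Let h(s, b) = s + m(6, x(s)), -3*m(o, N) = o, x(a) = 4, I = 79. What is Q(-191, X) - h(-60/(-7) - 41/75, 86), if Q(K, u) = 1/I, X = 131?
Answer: -249352/41475 ≈ -6.0121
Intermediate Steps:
m(o, N) = -o/3
Q(K, u) = 1/79
h(s, b) = -2 + s (h(s, b) = s - ⅓*6 = s - 2 = -2 + s)
Q(-191, X) - h(-60/(-7) - 41/75, 86) = 1/79 - (-2 + (-60/(-7) - 41/75)) = 1/79 - (-2 + (-60*(-⅐) - 41*1/75)) = 1/79 - (-2 + (60/7 - 41/75)) = 1/79 - (-2 + 4213/525) = 1/79 - 1*3163/525 = 1/79 - 3163/525 = -249352/41475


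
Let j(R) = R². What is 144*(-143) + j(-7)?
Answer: -20543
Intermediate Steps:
144*(-143) + j(-7) = 144*(-143) + (-7)² = -20592 + 49 = -20543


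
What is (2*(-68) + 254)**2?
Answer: 13924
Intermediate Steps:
(2*(-68) + 254)**2 = (-136 + 254)**2 = 118**2 = 13924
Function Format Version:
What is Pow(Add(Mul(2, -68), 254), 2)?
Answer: 13924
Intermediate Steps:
Pow(Add(Mul(2, -68), 254), 2) = Pow(Add(-136, 254), 2) = Pow(118, 2) = 13924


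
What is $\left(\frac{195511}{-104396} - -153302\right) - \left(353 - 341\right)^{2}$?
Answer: $\frac{15988887057}{104396} \approx 1.5316 \cdot 10^{5}$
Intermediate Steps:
$\left(\frac{195511}{-104396} - -153302\right) - \left(353 - 341\right)^{2} = \left(195511 \left(- \frac{1}{104396}\right) + 153302\right) - 12^{2} = \left(- \frac{195511}{104396} + 153302\right) - 144 = \frac{16003920081}{104396} - 144 = \frac{15988887057}{104396}$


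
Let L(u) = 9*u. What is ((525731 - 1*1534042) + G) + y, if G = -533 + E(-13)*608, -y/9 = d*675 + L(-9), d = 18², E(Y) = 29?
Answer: -2958783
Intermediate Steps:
d = 324
y = -1967571 (y = -9*(324*675 + 9*(-9)) = -9*(218700 - 81) = -9*218619 = -1967571)
G = 17099 (G = -533 + 29*608 = -533 + 17632 = 17099)
((525731 - 1*1534042) + G) + y = ((525731 - 1*1534042) + 17099) - 1967571 = ((525731 - 1534042) + 17099) - 1967571 = (-1008311 + 17099) - 1967571 = -991212 - 1967571 = -2958783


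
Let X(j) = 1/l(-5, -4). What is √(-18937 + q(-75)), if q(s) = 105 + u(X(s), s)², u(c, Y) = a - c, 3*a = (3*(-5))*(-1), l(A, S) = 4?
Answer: 3*I*√33439/4 ≈ 137.15*I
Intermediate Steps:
a = 5 (a = ((3*(-5))*(-1))/3 = (-15*(-1))/3 = (⅓)*15 = 5)
X(j) = ¼ (X(j) = 1/4 = 1*(¼) = ¼)
u(c, Y) = 5 - c
q(s) = 2041/16 (q(s) = 105 + (5 - 1*¼)² = 105 + (5 - ¼)² = 105 + (19/4)² = 105 + 361/16 = 2041/16)
√(-18937 + q(-75)) = √(-18937 + 2041/16) = √(-300951/16) = 3*I*√33439/4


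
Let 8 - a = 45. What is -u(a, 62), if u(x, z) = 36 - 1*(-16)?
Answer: -52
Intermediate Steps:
a = -37 (a = 8 - 1*45 = 8 - 45 = -37)
u(x, z) = 52 (u(x, z) = 36 + 16 = 52)
-u(a, 62) = -1*52 = -52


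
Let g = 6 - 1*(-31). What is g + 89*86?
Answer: 7691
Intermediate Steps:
g = 37 (g = 6 + 31 = 37)
g + 89*86 = 37 + 89*86 = 37 + 7654 = 7691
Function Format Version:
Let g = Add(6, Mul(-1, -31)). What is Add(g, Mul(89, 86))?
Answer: 7691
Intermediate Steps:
g = 37 (g = Add(6, 31) = 37)
Add(g, Mul(89, 86)) = Add(37, Mul(89, 86)) = Add(37, 7654) = 7691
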